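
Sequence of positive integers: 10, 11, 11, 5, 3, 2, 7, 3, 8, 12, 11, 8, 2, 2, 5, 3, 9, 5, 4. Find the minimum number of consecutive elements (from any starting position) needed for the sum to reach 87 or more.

add 10: running sum 10 < 87
add 11: running sum 21 < 87
add 11: running sum 32 < 87
add 5: running sum 37 < 87
add 3: running sum 40 < 87
add 2: running sum 42 < 87
add 7: running sum 49 < 87
add 3: running sum 52 < 87
add 8: running sum 60 < 87
add 12: running sum 72 < 87
add 11: running sum 83 < 87
end 11: [10, 11, 11, 5, 3, 2, 7, 3, 8, 12, 11, 8] sum 91, len 12
end 12: [10, 11, 11, 5, 3, 2, 7, 3, 8, 12, 11, 8, 2] sum 93, len 13
end 13: [10, 11, 11, 5, 3, 2, 7, 3, 8, 12, 11, 8, 2, 2] sum 95, len 14
end 14: [11, 11, 5, 3, 2, 7, 3, 8, 12, 11, 8, 2, 2, 5] sum 90, len 14
end 15: [11, 11, 5, 3, 2, 7, 3, 8, 12, 11, 8, 2, 2, 5, 3] sum 93, len 15
end 16: [11, 5, 3, 2, 7, 3, 8, 12, 11, 8, 2, 2, 5, 3, 9] sum 91, len 15
end 17: [11, 5, 3, 2, 7, 3, 8, 12, 11, 8, 2, 2, 5, 3, 9, 5] sum 96, len 16
end 18: [5, 3, 2, 7, 3, 8, 12, 11, 8, 2, 2, 5, 3, 9, 5, 4] sum 89, len 16
Shortest qualifying length: 12.

12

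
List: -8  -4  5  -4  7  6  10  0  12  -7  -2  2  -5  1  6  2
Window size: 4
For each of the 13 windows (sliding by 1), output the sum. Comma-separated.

Sliding a size-4 window across the 16 values:
[-8, -4, 5, -4] → sum -11
[-4, 5, -4, 7] → sum 4
[5, -4, 7, 6] → sum 14
[-4, 7, 6, 10] → sum 19
[7, 6, 10, 0] → sum 23
[6, 10, 0, 12] → sum 28
[10, 0, 12, -7] → sum 15
[0, 12, -7, -2] → sum 3
[12, -7, -2, 2] → sum 5
[-7, -2, 2, -5] → sum -12
[-2, 2, -5, 1] → sum -4
[2, -5, 1, 6] → sum 4
[-5, 1, 6, 2] → sum 4

-11, 4, 14, 19, 23, 28, 15, 3, 5, -12, -4, 4, 4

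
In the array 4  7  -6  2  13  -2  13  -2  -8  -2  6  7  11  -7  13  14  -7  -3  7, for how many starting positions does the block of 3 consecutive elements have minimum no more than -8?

3

4 7 -6 → min -6
7 -6 2 → min -6
-6 2 13 → min -6
2 13 -2 → min -2
13 -2 13 → min -2
-2 13 -2 → min -2
13 -2 -8 → min -8  ≤ -8 ✓
-2 -8 -2 → min -8  ≤ -8 ✓
-8 -2 6 → min -8  ≤ -8 ✓
-2 6 7 → min -2
6 7 11 → min 6
7 11 -7 → min -7
11 -7 13 → min -7
-7 13 14 → min -7
13 14 -7 → min -7
14 -7 -3 → min -7
-7 -3 7 → min -7
3 windows satisfy the condition.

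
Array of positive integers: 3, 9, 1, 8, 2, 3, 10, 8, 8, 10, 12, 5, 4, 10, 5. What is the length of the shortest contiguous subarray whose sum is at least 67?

Extend right; whenever the sum reaches 67, record the length and shrink from the left:
add 3: running sum 3 < 67
add 9: running sum 12 < 67
add 1: running sum 13 < 67
add 8: running sum 21 < 67
add 2: running sum 23 < 67
add 3: running sum 26 < 67
add 10: running sum 36 < 67
add 8: running sum 44 < 67
add 8: running sum 52 < 67
add 10: running sum 62 < 67
end 10: [9, 1, 8, 2, 3, 10, 8, 8, 10, 12] sum 71, len 10
end 11: [1, 8, 2, 3, 10, 8, 8, 10, 12, 5] sum 67, len 10
end 12: [8, 2, 3, 10, 8, 8, 10, 12, 5, 4] sum 70, len 10
end 13: [10, 8, 8, 10, 12, 5, 4, 10] sum 67, len 8
end 14: [10, 8, 8, 10, 12, 5, 4, 10, 5] sum 72, len 9
Shortest qualifying length: 8.

8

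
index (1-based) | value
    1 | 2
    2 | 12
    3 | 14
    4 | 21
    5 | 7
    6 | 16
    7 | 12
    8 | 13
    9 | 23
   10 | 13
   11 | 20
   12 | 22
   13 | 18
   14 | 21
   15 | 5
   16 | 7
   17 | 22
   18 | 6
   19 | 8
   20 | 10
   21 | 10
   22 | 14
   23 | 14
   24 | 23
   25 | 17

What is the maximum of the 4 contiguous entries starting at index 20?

14

Elements at indices 20..23: 10, 10, 14, 14
max(10, 10, 14, 14) = 14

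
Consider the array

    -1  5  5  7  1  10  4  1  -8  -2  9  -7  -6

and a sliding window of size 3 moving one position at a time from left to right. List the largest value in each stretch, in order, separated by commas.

5, 7, 7, 10, 10, 10, 4, 1, 9, 9, 9

Sliding a size-3 window across the 13 values:
[-1, 5, 5] → max 5
[5, 5, 7] → max 7
[5, 7, 1] → max 7
[7, 1, 10] → max 10
[1, 10, 4] → max 10
[10, 4, 1] → max 10
[4, 1, -8] → max 4
[1, -8, -2] → max 1
[-8, -2, 9] → max 9
[-2, 9, -7] → max 9
[9, -7, -6] → max 9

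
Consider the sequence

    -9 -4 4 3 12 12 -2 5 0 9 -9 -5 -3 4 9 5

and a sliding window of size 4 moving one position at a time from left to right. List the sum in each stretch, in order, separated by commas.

-6, 15, 31, 25, 27, 15, 12, 5, -5, -8, -13, 5, 15

[-9, -4, 4, 3] → sum -6
[-4, 4, 3, 12] → sum 15
[4, 3, 12, 12] → sum 31
[3, 12, 12, -2] → sum 25
[12, 12, -2, 5] → sum 27
[12, -2, 5, 0] → sum 15
[-2, 5, 0, 9] → sum 12
[5, 0, 9, -9] → sum 5
[0, 9, -9, -5] → sum -5
[9, -9, -5, -3] → sum -8
[-9, -5, -3, 4] → sum -13
[-5, -3, 4, 9] → sum 5
[-3, 4, 9, 5] → sum 15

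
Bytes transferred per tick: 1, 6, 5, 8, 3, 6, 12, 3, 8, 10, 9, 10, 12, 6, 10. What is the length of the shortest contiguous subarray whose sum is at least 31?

add 1: running sum 1 < 31
add 6: running sum 7 < 31
add 5: running sum 12 < 31
add 8: running sum 20 < 31
add 3: running sum 23 < 31
add 6: running sum 29 < 31
add 12: shortest ending here [5, 8, 3, 6, 12] sum 34, len 5
add 3: shortest ending here [8, 3, 6, 12, 3] sum 32, len 5
add 8: shortest ending here [3, 6, 12, 3, 8] sum 32, len 5
add 10: shortest ending here [12, 3, 8, 10] sum 33, len 4
add 9: shortest ending here [12, 3, 8, 10, 9] sum 42, len 5
add 10: shortest ending here [8, 10, 9, 10] sum 37, len 4
add 12: shortest ending here [9, 10, 12] sum 31, len 3
add 6: shortest ending here [9, 10, 12, 6] sum 37, len 4
add 10: shortest ending here [10, 12, 6, 10] sum 38, len 4
Shortest qualifying length: 3.

3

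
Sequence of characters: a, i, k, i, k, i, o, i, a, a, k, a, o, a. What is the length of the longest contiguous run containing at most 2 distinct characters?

5

add a: window [a] (1 distinct), len 1
add i: window [a, i] (2 distinct), len 2
add k: window [i, k] (2 distinct), len 2
add i: window [i, k, i] (2 distinct), len 3
add k: window [i, k, i, k] (2 distinct), len 4
add i: window [i, k, i, k, i] (2 distinct), len 5
add o: window [i, o] (2 distinct), len 2
add i: window [i, o, i] (2 distinct), len 3
add a: window [i, a] (2 distinct), len 2
add a: window [i, a, a] (2 distinct), len 3
add k: window [a, a, k] (2 distinct), len 3
add a: window [a, a, k, a] (2 distinct), len 4
add o: window [a, o] (2 distinct), len 2
add a: window [a, o, a] (2 distinct), len 3
Longest length with ≤2 distinct: 5.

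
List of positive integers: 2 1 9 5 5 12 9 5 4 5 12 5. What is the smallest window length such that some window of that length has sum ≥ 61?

9

Extend right; whenever the sum reaches 61, record the length and shrink from the left:
add 2: running sum 2 < 61
add 1: running sum 3 < 61
add 9: running sum 12 < 61
add 5: running sum 17 < 61
add 5: running sum 22 < 61
add 12: running sum 34 < 61
add 9: running sum 43 < 61
add 5: running sum 48 < 61
add 4: running sum 52 < 61
add 5: running sum 57 < 61
end 10: [9, 5, 5, 12, 9, 5, 4, 5, 12] sum 66, len 9
end 11: [5, 5, 12, 9, 5, 4, 5, 12, 5] sum 62, len 9
Shortest qualifying length: 9.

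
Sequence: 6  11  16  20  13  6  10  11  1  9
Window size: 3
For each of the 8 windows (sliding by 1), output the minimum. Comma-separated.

6, 11, 13, 6, 6, 6, 1, 1

(6, 11, 16) → min 6
(11, 16, 20) → min 11
(16, 20, 13) → min 13
(20, 13, 6) → min 6
(13, 6, 10) → min 6
(6, 10, 11) → min 6
(10, 11, 1) → min 1
(11, 1, 9) → min 1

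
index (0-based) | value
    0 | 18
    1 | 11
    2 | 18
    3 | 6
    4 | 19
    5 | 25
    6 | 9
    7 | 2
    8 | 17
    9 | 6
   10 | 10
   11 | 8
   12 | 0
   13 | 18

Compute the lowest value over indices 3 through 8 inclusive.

2

Elements at indices 3..8: 6, 19, 25, 9, 2, 17
min(6, 19, 25, 9, 2, 17) = 2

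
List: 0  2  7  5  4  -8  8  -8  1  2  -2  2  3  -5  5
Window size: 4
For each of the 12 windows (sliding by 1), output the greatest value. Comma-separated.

0 2 7 5 → max 7
2 7 5 4 → max 7
7 5 4 -8 → max 7
5 4 -8 8 → max 8
4 -8 8 -8 → max 8
-8 8 -8 1 → max 8
8 -8 1 2 → max 8
-8 1 2 -2 → max 2
1 2 -2 2 → max 2
2 -2 2 3 → max 3
-2 2 3 -5 → max 3
2 3 -5 5 → max 5

7, 7, 7, 8, 8, 8, 8, 2, 2, 3, 3, 5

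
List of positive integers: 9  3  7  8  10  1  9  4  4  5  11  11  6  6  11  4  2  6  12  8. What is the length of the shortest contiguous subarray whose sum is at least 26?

3

Extend right; whenever the sum reaches 26, record the length and shrink from the left:
add 9: running sum 9 < 26
add 3: running sum 12 < 26
add 7: running sum 19 < 26
end 3: [9, 3, 7, 8] sum 27, len 4
end 4: [3, 7, 8, 10] sum 28, len 4
end 5: [7, 8, 10, 1] sum 26, len 4
end 6: [8, 10, 1, 9] sum 28, len 4
end 7: [8, 10, 1, 9, 4] sum 32, len 5
end 8: [10, 1, 9, 4, 4] sum 28, len 5
end 9: [10, 1, 9, 4, 4, 5] sum 33, len 6
end 10: [9, 4, 4, 5, 11] sum 33, len 5
end 11: [5, 11, 11] sum 27, len 3
end 12: [11, 11, 6] sum 28, len 3
end 13: [11, 11, 6, 6] sum 34, len 4
end 14: [11, 6, 6, 11] sum 34, len 4
end 15: [6, 6, 11, 4] sum 27, len 4
end 16: [6, 6, 11, 4, 2] sum 29, len 5
end 17: [6, 11, 4, 2, 6] sum 29, len 5
end 18: [11, 4, 2, 6, 12] sum 35, len 5
end 19: [6, 12, 8] sum 26, len 3
Shortest qualifying length: 3.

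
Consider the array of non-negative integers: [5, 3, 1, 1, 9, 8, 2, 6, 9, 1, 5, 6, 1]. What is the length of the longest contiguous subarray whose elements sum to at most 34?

7

Extend to the right; shrink from the left whenever the sum exceeds 34:
→ 5: sum 5, len 1
→ 3: sum 8, len 2
→ 1: sum 9, len 3
→ 1: sum 10, len 4
→ 9: sum 19, len 5
→ 8: sum 27, len 6
→ 2: sum 29, len 7
→ 6 (dropped 5): sum 30, len 7
→ 9 (dropped 3, 1, 1): sum 34, len 5
→ 1 (dropped 9): sum 26, len 5
→ 5: sum 31, len 6
→ 6 (dropped 8): sum 29, len 6
→ 1: sum 30, len 7
Longest length seen: 7.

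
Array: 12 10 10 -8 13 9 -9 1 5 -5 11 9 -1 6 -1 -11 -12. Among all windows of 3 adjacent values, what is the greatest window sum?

12 10 10 → sum 32
10 10 -8 → sum 12
10 -8 13 → sum 15
-8 13 9 → sum 14
13 9 -9 → sum 13
9 -9 1 → sum 1
-9 1 5 → sum -3
1 5 -5 → sum 1
5 -5 11 → sum 11
-5 11 9 → sum 15
11 9 -1 → sum 19
9 -1 6 → sum 14
-1 6 -1 → sum 4
6 -1 -11 → sum -6
-1 -11 -12 → sum -24
Greatest of these is 32.

32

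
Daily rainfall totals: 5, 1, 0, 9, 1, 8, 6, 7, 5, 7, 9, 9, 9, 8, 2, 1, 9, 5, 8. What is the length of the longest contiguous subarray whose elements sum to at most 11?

4

Extend to the right; shrink from the left whenever the sum exceeds 11:
→ 5: sum 5, len 1
→ 1: sum 6, len 2
→ 0: sum 6, len 3
→ 9 (dropped 5): sum 10, len 3
→ 1: sum 11, len 4
→ 8 (dropped 1, 0, 9): sum 9, len 2
→ 6 (dropped 1, 8): sum 6, len 1
→ 7 (dropped 6): sum 7, len 1
→ 5 (dropped 7): sum 5, len 1
→ 7 (dropped 5): sum 7, len 1
→ 9 (dropped 7): sum 9, len 1
→ 9 (dropped 9): sum 9, len 1
→ 9 (dropped 9): sum 9, len 1
→ 8 (dropped 9): sum 8, len 1
→ 2: sum 10, len 2
→ 1: sum 11, len 3
→ 9 (dropped 8, 2): sum 10, len 2
→ 5 (dropped 1, 9): sum 5, len 1
→ 8 (dropped 5): sum 8, len 1
Longest length seen: 4.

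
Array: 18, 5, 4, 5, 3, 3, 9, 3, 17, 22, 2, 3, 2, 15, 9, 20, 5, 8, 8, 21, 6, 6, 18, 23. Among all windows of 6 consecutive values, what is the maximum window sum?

Window sums for each of the 19 positions:
[18, 5, 4, 5, 3, 3] → sum 38
[5, 4, 5, 3, 3, 9] → sum 29
[4, 5, 3, 3, 9, 3] → sum 27
[5, 3, 3, 9, 3, 17] → sum 40
[3, 3, 9, 3, 17, 22] → sum 57
[3, 9, 3, 17, 22, 2] → sum 56
[9, 3, 17, 22, 2, 3] → sum 56
[3, 17, 22, 2, 3, 2] → sum 49
[17, 22, 2, 3, 2, 15] → sum 61
[22, 2, 3, 2, 15, 9] → sum 53
[2, 3, 2, 15, 9, 20] → sum 51
[3, 2, 15, 9, 20, 5] → sum 54
[2, 15, 9, 20, 5, 8] → sum 59
[15, 9, 20, 5, 8, 8] → sum 65
[9, 20, 5, 8, 8, 21] → sum 71
[20, 5, 8, 8, 21, 6] → sum 68
[5, 8, 8, 21, 6, 6] → sum 54
[8, 8, 21, 6, 6, 18] → sum 67
[8, 21, 6, 6, 18, 23] → sum 82
Maximum of these is 82.

82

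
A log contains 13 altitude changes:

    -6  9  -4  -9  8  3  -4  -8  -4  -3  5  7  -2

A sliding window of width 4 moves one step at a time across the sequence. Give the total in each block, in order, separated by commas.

Sliding a size-4 window across the 13 values:
[-6, 9, -4, -9] → sum -10
[9, -4, -9, 8] → sum 4
[-4, -9, 8, 3] → sum -2
[-9, 8, 3, -4] → sum -2
[8, 3, -4, -8] → sum -1
[3, -4, -8, -4] → sum -13
[-4, -8, -4, -3] → sum -19
[-8, -4, -3, 5] → sum -10
[-4, -3, 5, 7] → sum 5
[-3, 5, 7, -2] → sum 7

-10, 4, -2, -2, -1, -13, -19, -10, 5, 7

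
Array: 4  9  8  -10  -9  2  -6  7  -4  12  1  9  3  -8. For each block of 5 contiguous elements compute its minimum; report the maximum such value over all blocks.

-4

Each size-5 window and its min:
[4, 9, 8, -10, -9] → min -10
[9, 8, -10, -9, 2] → min -10
[8, -10, -9, 2, -6] → min -10
[-10, -9, 2, -6, 7] → min -10
[-9, 2, -6, 7, -4] → min -9
[2, -6, 7, -4, 12] → min -6
[-6, 7, -4, 12, 1] → min -6
[7, -4, 12, 1, 9] → min -4
[-4, 12, 1, 9, 3] → min -4
[12, 1, 9, 3, -8] → min -8
Maximum of these is -4.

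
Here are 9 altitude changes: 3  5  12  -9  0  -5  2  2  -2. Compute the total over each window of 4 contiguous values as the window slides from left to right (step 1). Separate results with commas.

11, 8, -2, -12, -1, -3

[3, 5, 12, -9] → sum 11
[5, 12, -9, 0] → sum 8
[12, -9, 0, -5] → sum -2
[-9, 0, -5, 2] → sum -12
[0, -5, 2, 2] → sum -1
[-5, 2, 2, -2] → sum -3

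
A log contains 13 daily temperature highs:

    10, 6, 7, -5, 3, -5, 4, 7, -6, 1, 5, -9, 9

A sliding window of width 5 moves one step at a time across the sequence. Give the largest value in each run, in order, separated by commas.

10, 7, 7, 7, 7, 7, 7, 7, 9

10 6 7 -5 3 → max 10
6 7 -5 3 -5 → max 7
7 -5 3 -5 4 → max 7
-5 3 -5 4 7 → max 7
3 -5 4 7 -6 → max 7
-5 4 7 -6 1 → max 7
4 7 -6 1 5 → max 7
7 -6 1 5 -9 → max 7
-6 1 5 -9 9 → max 9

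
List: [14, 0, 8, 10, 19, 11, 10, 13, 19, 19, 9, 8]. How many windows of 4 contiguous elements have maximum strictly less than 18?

1

[14, 0, 8, 10] → max 14  < 18 ✓
[0, 8, 10, 19] → max 19
[8, 10, 19, 11] → max 19
[10, 19, 11, 10] → max 19
[19, 11, 10, 13] → max 19
[11, 10, 13, 19] → max 19
[10, 13, 19, 19] → max 19
[13, 19, 19, 9] → max 19
[19, 19, 9, 8] → max 19
1 window satisfy the condition.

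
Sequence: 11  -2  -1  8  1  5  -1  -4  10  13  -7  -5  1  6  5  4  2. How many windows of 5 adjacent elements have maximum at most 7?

3

11 -2 -1 8 1 → max 11
-2 -1 8 1 5 → max 8
-1 8 1 5 -1 → max 8
8 1 5 -1 -4 → max 8
1 5 -1 -4 10 → max 10
5 -1 -4 10 13 → max 13
-1 -4 10 13 -7 → max 13
-4 10 13 -7 -5 → max 13
10 13 -7 -5 1 → max 13
13 -7 -5 1 6 → max 13
-7 -5 1 6 5 → max 6  ≤ 7 ✓
-5 1 6 5 4 → max 6  ≤ 7 ✓
1 6 5 4 2 → max 6  ≤ 7 ✓
3 windows satisfy the condition.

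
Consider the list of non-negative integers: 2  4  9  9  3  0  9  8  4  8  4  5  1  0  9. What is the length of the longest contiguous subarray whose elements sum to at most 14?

4

add 2: [2] sum 2, len 1
add 4: [2, 4] sum 6, len 2
add 9: [4, 9] sum 13, len 2
add 9: [9] sum 9, len 1
add 3: [9, 3] sum 12, len 2
add 0: [9, 3, 0] sum 12, len 3
add 9: [3, 0, 9] sum 12, len 3
add 8: [8] sum 8, len 1
add 4: [8, 4] sum 12, len 2
add 8: [4, 8] sum 12, len 2
add 4: [8, 4] sum 12, len 2
add 5: [4, 5] sum 9, len 2
add 1: [4, 5, 1] sum 10, len 3
add 0: [4, 5, 1, 0] sum 10, len 4
add 9: [1, 0, 9] sum 10, len 3
Longest length seen: 4.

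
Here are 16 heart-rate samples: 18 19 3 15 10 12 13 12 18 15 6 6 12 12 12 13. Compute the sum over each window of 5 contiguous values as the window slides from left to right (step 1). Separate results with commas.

[18, 19, 3, 15, 10] → sum 65
[19, 3, 15, 10, 12] → sum 59
[3, 15, 10, 12, 13] → sum 53
[15, 10, 12, 13, 12] → sum 62
[10, 12, 13, 12, 18] → sum 65
[12, 13, 12, 18, 15] → sum 70
[13, 12, 18, 15, 6] → sum 64
[12, 18, 15, 6, 6] → sum 57
[18, 15, 6, 6, 12] → sum 57
[15, 6, 6, 12, 12] → sum 51
[6, 6, 12, 12, 12] → sum 48
[6, 12, 12, 12, 13] → sum 55

65, 59, 53, 62, 65, 70, 64, 57, 57, 51, 48, 55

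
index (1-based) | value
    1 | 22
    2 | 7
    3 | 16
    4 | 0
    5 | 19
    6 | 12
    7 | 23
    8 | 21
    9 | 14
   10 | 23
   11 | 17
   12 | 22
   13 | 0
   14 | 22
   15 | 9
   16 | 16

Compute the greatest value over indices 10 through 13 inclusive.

Elements at indices 10..13: 23, 17, 22, 0
max(23, 17, 22, 0) = 23

23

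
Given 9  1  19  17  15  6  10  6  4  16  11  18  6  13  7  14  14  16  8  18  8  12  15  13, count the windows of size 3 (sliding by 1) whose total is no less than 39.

5

9 1 19 → sum 29
1 19 17 → sum 37
19 17 15 → sum 51  ≥ 39 ✓
17 15 6 → sum 38
15 6 10 → sum 31
6 10 6 → sum 22
10 6 4 → sum 20
6 4 16 → sum 26
4 16 11 → sum 31
16 11 18 → sum 45  ≥ 39 ✓
11 18 6 → sum 35
18 6 13 → sum 37
6 13 7 → sum 26
13 7 14 → sum 34
7 14 14 → sum 35
14 14 16 → sum 44  ≥ 39 ✓
14 16 8 → sum 38
16 8 18 → sum 42  ≥ 39 ✓
8 18 8 → sum 34
18 8 12 → sum 38
8 12 15 → sum 35
12 15 13 → sum 40  ≥ 39 ✓
5 windows satisfy the condition.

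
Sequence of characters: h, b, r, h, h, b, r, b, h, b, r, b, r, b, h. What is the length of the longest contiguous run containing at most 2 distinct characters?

Extend right; when distinct count exceeds 2, shrink from the left:
[h] 1 distinct, len 1
[h, b] 2 distinct, len 2
[b, r] 2 distinct, len 2
[r, h] 2 distinct, len 2
[r, h, h] 2 distinct, len 3
[h, h, b] 2 distinct, len 3
[b, r] 2 distinct, len 2
[b, r, b] 2 distinct, len 3
[b, h] 2 distinct, len 2
[b, h, b] 2 distinct, len 3
[b, r] 2 distinct, len 2
[b, r, b] 2 distinct, len 3
[b, r, b, r] 2 distinct, len 4
[b, r, b, r, b] 2 distinct, len 5
[b, h] 2 distinct, len 2
Longest length with ≤2 distinct: 5.

5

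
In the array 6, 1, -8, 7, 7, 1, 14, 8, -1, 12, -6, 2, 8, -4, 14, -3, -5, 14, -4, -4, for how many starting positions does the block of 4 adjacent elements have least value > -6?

6 1 -8 7 → min -8
1 -8 7 7 → min -8
-8 7 7 1 → min -8
7 7 1 14 → min 1  > -6 ✓
7 1 14 8 → min 1  > -6 ✓
1 14 8 -1 → min -1  > -6 ✓
14 8 -1 12 → min -1  > -6 ✓
8 -1 12 -6 → min -6
-1 12 -6 2 → min -6
12 -6 2 8 → min -6
-6 2 8 -4 → min -6
2 8 -4 14 → min -4  > -6 ✓
8 -4 14 -3 → min -4  > -6 ✓
-4 14 -3 -5 → min -5  > -6 ✓
14 -3 -5 14 → min -5  > -6 ✓
-3 -5 14 -4 → min -5  > -6 ✓
-5 14 -4 -4 → min -5  > -6 ✓
10 windows satisfy the condition.

10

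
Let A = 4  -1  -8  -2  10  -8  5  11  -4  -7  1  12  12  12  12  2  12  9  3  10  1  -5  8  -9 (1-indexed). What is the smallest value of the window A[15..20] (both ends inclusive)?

Elements at indices 15..20: 12, 2, 12, 9, 3, 10
min(12, 2, 12, 9, 3, 10) = 2

2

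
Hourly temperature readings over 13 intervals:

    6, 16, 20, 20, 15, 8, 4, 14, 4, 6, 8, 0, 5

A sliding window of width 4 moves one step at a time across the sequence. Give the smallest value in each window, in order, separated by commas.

6 16 20 20 → min 6
16 20 20 15 → min 15
20 20 15 8 → min 8
20 15 8 4 → min 4
15 8 4 14 → min 4
8 4 14 4 → min 4
4 14 4 6 → min 4
14 4 6 8 → min 4
4 6 8 0 → min 0
6 8 0 5 → min 0

6, 15, 8, 4, 4, 4, 4, 4, 0, 0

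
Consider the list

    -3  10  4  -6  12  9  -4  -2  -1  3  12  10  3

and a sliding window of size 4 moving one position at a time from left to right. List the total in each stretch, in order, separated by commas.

(-3, 10, 4, -6) → sum 5
(10, 4, -6, 12) → sum 20
(4, -6, 12, 9) → sum 19
(-6, 12, 9, -4) → sum 11
(12, 9, -4, -2) → sum 15
(9, -4, -2, -1) → sum 2
(-4, -2, -1, 3) → sum -4
(-2, -1, 3, 12) → sum 12
(-1, 3, 12, 10) → sum 24
(3, 12, 10, 3) → sum 28

5, 20, 19, 11, 15, 2, -4, 12, 24, 28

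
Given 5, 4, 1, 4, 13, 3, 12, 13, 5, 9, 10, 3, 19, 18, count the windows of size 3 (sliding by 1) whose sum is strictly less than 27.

6

[5, 4, 1] → sum 10  < 27 ✓
[4, 1, 4] → sum 9  < 27 ✓
[1, 4, 13] → sum 18  < 27 ✓
[4, 13, 3] → sum 20  < 27 ✓
[13, 3, 12] → sum 28
[3, 12, 13] → sum 28
[12, 13, 5] → sum 30
[13, 5, 9] → sum 27
[5, 9, 10] → sum 24  < 27 ✓
[9, 10, 3] → sum 22  < 27 ✓
[10, 3, 19] → sum 32
[3, 19, 18] → sum 40
6 windows satisfy the condition.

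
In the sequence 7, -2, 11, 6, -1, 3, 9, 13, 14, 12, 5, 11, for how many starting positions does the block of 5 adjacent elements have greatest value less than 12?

3

[7, -2, 11, 6, -1] → max 11  < 12 ✓
[-2, 11, 6, -1, 3] → max 11  < 12 ✓
[11, 6, -1, 3, 9] → max 11  < 12 ✓
[6, -1, 3, 9, 13] → max 13
[-1, 3, 9, 13, 14] → max 14
[3, 9, 13, 14, 12] → max 14
[9, 13, 14, 12, 5] → max 14
[13, 14, 12, 5, 11] → max 14
3 windows satisfy the condition.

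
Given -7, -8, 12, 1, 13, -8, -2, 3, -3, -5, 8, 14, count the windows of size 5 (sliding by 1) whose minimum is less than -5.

6

-7 -8 12 1 13 → min -8  < -5 ✓
-8 12 1 13 -8 → min -8  < -5 ✓
12 1 13 -8 -2 → min -8  < -5 ✓
1 13 -8 -2 3 → min -8  < -5 ✓
13 -8 -2 3 -3 → min -8  < -5 ✓
-8 -2 3 -3 -5 → min -8  < -5 ✓
-2 3 -3 -5 8 → min -5
3 -3 -5 8 14 → min -5
6 windows satisfy the condition.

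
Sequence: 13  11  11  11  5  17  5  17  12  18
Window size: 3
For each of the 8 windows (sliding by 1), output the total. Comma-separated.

Sliding a size-3 window across the 10 values:
[13, 11, 11] → sum 35
[11, 11, 11] → sum 33
[11, 11, 5] → sum 27
[11, 5, 17] → sum 33
[5, 17, 5] → sum 27
[17, 5, 17] → sum 39
[5, 17, 12] → sum 34
[17, 12, 18] → sum 47

35, 33, 27, 33, 27, 39, 34, 47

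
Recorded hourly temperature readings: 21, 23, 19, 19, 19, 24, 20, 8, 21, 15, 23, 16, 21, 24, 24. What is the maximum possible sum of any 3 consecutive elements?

69

Window sums for each of the 13 positions:
(21, 23, 19) → sum 63
(23, 19, 19) → sum 61
(19, 19, 19) → sum 57
(19, 19, 24) → sum 62
(19, 24, 20) → sum 63
(24, 20, 8) → sum 52
(20, 8, 21) → sum 49
(8, 21, 15) → sum 44
(21, 15, 23) → sum 59
(15, 23, 16) → sum 54
(23, 16, 21) → sum 60
(16, 21, 24) → sum 61
(21, 24, 24) → sum 69
Maximum of these is 69.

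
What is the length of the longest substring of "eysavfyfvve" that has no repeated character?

[e] len 1
[e, y] len 2
[e, y, s] len 3
[e, y, s, a] len 4
[e, y, s, a, v] len 5
[e, y, s, a, v, f] len 6
[s, a, v, f, y] len 5
[y, f] len 2
[y, f, v] len 3
[v] len 1
[v, e] len 2
Longest all-distinct length: 6.

6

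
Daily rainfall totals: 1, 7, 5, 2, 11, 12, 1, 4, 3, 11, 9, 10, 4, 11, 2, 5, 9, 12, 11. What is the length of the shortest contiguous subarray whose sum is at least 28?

3

add 1: running sum 1 < 28
add 7: running sum 8 < 28
add 5: running sum 13 < 28
add 2: running sum 15 < 28
add 11: running sum 26 < 28
add 12: shortest ending here [5, 2, 11, 12] sum 30, len 4
add 1: shortest ending here [5, 2, 11, 12, 1] sum 31, len 5
add 4: shortest ending here [11, 12, 1, 4] sum 28, len 4
add 3: shortest ending here [11, 12, 1, 4, 3] sum 31, len 5
add 11: shortest ending here [12, 1, 4, 3, 11] sum 31, len 5
add 9: shortest ending here [1, 4, 3, 11, 9] sum 28, len 5
add 10: shortest ending here [11, 9, 10] sum 30, len 3
add 4: shortest ending here [11, 9, 10, 4] sum 34, len 4
add 11: shortest ending here [9, 10, 4, 11] sum 34, len 4
add 2: shortest ending here [9, 10, 4, 11, 2] sum 36, len 5
add 5: shortest ending here [10, 4, 11, 2, 5] sum 32, len 5
add 9: shortest ending here [4, 11, 2, 5, 9] sum 31, len 5
add 12: shortest ending here [2, 5, 9, 12] sum 28, len 4
add 11: shortest ending here [9, 12, 11] sum 32, len 3
Shortest qualifying length: 3.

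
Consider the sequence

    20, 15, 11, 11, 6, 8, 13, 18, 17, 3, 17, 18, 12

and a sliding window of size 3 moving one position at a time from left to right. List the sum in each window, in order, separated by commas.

46, 37, 28, 25, 27, 39, 48, 38, 37, 38, 47

Sliding a size-3 window across the 13 values:
[20, 15, 11] → sum 46
[15, 11, 11] → sum 37
[11, 11, 6] → sum 28
[11, 6, 8] → sum 25
[6, 8, 13] → sum 27
[8, 13, 18] → sum 39
[13, 18, 17] → sum 48
[18, 17, 3] → sum 38
[17, 3, 17] → sum 37
[3, 17, 18] → sum 38
[17, 18, 12] → sum 47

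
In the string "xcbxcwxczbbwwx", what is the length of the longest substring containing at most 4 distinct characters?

8

[x] 1 distinct, len 1
[x, c] 2 distinct, len 2
[x, c, b] 3 distinct, len 3
[x, c, b, x] 3 distinct, len 4
[x, c, b, x, c] 3 distinct, len 5
[x, c, b, x, c, w] 4 distinct, len 6
[x, c, b, x, c, w, x] 4 distinct, len 7
[x, c, b, x, c, w, x, c] 4 distinct, len 8
[x, c, w, x, c, z] 4 distinct, len 6
[x, c, z, b] 4 distinct, len 4
[x, c, z, b, b] 4 distinct, len 5
[c, z, b, b, w] 4 distinct, len 5
[c, z, b, b, w, w] 4 distinct, len 6
[z, b, b, w, w, x] 4 distinct, len 6
Longest length with ≤4 distinct: 8.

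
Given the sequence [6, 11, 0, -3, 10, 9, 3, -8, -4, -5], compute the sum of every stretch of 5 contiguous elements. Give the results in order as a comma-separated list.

24, 27, 19, 11, 10, -5

(6, 11, 0, -3, 10) → sum 24
(11, 0, -3, 10, 9) → sum 27
(0, -3, 10, 9, 3) → sum 19
(-3, 10, 9, 3, -8) → sum 11
(10, 9, 3, -8, -4) → sum 10
(9, 3, -8, -4, -5) → sum -5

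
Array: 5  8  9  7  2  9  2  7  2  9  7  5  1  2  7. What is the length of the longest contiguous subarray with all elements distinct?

5

add 5: [5] len 1
add 8: [5, 8] len 2
add 9: [5, 8, 9] len 3
add 7: [5, 8, 9, 7] len 4
add 2: [5, 8, 9, 7, 2] len 5
add 9 (repeat 9, move left end past it): [7, 2, 9] len 3
add 2 (repeat 2, move left end past it): [9, 2] len 2
add 7: [9, 2, 7] len 3
add 2 (repeat 2, move left end past it): [7, 2] len 2
add 9: [7, 2, 9] len 3
add 7 (repeat 7, move left end past it): [2, 9, 7] len 3
add 5: [2, 9, 7, 5] len 4
add 1: [2, 9, 7, 5, 1] len 5
add 2 (repeat 2, move left end past it): [9, 7, 5, 1, 2] len 5
add 7 (repeat 7, move left end past it): [5, 1, 2, 7] len 4
Longest all-distinct length: 5.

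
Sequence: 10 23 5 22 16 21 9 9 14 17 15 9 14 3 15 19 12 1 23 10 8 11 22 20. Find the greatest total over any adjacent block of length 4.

[10, 23, 5, 22] → sum 60
[23, 5, 22, 16] → sum 66
[5, 22, 16, 21] → sum 64
[22, 16, 21, 9] → sum 68
[16, 21, 9, 9] → sum 55
[21, 9, 9, 14] → sum 53
[9, 9, 14, 17] → sum 49
[9, 14, 17, 15] → sum 55
[14, 17, 15, 9] → sum 55
[17, 15, 9, 14] → sum 55
[15, 9, 14, 3] → sum 41
[9, 14, 3, 15] → sum 41
[14, 3, 15, 19] → sum 51
[3, 15, 19, 12] → sum 49
[15, 19, 12, 1] → sum 47
[19, 12, 1, 23] → sum 55
[12, 1, 23, 10] → sum 46
[1, 23, 10, 8] → sum 42
[23, 10, 8, 11] → sum 52
[10, 8, 11, 22] → sum 51
[8, 11, 22, 20] → sum 61
Greatest of these is 68.

68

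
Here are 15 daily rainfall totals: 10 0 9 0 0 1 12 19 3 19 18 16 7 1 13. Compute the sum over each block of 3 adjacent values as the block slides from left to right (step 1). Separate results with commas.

19, 9, 9, 1, 13, 32, 34, 41, 40, 53, 41, 24, 21

10 0 9 → sum 19
0 9 0 → sum 9
9 0 0 → sum 9
0 0 1 → sum 1
0 1 12 → sum 13
1 12 19 → sum 32
12 19 3 → sum 34
19 3 19 → sum 41
3 19 18 → sum 40
19 18 16 → sum 53
18 16 7 → sum 41
16 7 1 → sum 24
7 1 13 → sum 21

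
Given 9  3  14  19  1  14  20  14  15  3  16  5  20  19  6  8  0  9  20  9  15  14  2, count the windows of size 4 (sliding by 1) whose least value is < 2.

8

9 3 14 19 → min 3
3 14 19 1 → min 1  < 2 ✓
14 19 1 14 → min 1  < 2 ✓
19 1 14 20 → min 1  < 2 ✓
1 14 20 14 → min 1  < 2 ✓
14 20 14 15 → min 14
20 14 15 3 → min 3
14 15 3 16 → min 3
15 3 16 5 → min 3
3 16 5 20 → min 3
16 5 20 19 → min 5
5 20 19 6 → min 5
20 19 6 8 → min 6
19 6 8 0 → min 0  < 2 ✓
6 8 0 9 → min 0  < 2 ✓
8 0 9 20 → min 0  < 2 ✓
0 9 20 9 → min 0  < 2 ✓
9 20 9 15 → min 9
20 9 15 14 → min 9
9 15 14 2 → min 2
8 windows satisfy the condition.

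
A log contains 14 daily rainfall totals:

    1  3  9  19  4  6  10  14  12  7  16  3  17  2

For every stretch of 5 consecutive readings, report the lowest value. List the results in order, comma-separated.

(1, 3, 9, 19, 4) → min 1
(3, 9, 19, 4, 6) → min 3
(9, 19, 4, 6, 10) → min 4
(19, 4, 6, 10, 14) → min 4
(4, 6, 10, 14, 12) → min 4
(6, 10, 14, 12, 7) → min 6
(10, 14, 12, 7, 16) → min 7
(14, 12, 7, 16, 3) → min 3
(12, 7, 16, 3, 17) → min 3
(7, 16, 3, 17, 2) → min 2

1, 3, 4, 4, 4, 6, 7, 3, 3, 2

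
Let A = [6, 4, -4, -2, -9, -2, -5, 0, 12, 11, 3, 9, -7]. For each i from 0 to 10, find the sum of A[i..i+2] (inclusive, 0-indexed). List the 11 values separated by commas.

6, -2, -15, -13, -16, -7, 7, 23, 26, 23, 5

6 4 -4 → sum 6
4 -4 -2 → sum -2
-4 -2 -9 → sum -15
-2 -9 -2 → sum -13
-9 -2 -5 → sum -16
-2 -5 0 → sum -7
-5 0 12 → sum 7
0 12 11 → sum 23
12 11 3 → sum 26
11 3 9 → sum 23
3 9 -7 → sum 5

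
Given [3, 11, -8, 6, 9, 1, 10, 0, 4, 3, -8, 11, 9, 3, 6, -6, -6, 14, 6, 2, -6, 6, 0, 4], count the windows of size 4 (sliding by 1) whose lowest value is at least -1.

(3, 11, -8, 6) → min -8
(11, -8, 6, 9) → min -8
(-8, 6, 9, 1) → min -8
(6, 9, 1, 10) → min 1  ≥ -1 ✓
(9, 1, 10, 0) → min 0  ≥ -1 ✓
(1, 10, 0, 4) → min 0  ≥ -1 ✓
(10, 0, 4, 3) → min 0  ≥ -1 ✓
(0, 4, 3, -8) → min -8
(4, 3, -8, 11) → min -8
(3, -8, 11, 9) → min -8
(-8, 11, 9, 3) → min -8
(11, 9, 3, 6) → min 3  ≥ -1 ✓
(9, 3, 6, -6) → min -6
(3, 6, -6, -6) → min -6
(6, -6, -6, 14) → min -6
(-6, -6, 14, 6) → min -6
(-6, 14, 6, 2) → min -6
(14, 6, 2, -6) → min -6
(6, 2, -6, 6) → min -6
(2, -6, 6, 0) → min -6
(-6, 6, 0, 4) → min -6
5 windows satisfy the condition.

5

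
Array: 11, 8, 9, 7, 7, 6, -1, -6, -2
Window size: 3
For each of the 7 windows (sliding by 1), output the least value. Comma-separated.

8, 7, 7, 6, -1, -6, -6

(11, 8, 9) → min 8
(8, 9, 7) → min 7
(9, 7, 7) → min 7
(7, 7, 6) → min 6
(7, 6, -1) → min -1
(6, -1, -6) → min -6
(-1, -6, -2) → min -6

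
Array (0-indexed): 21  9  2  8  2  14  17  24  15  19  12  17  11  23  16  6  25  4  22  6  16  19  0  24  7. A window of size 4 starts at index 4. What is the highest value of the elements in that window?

Elements at indices 4..7: 2, 14, 17, 24
max(2, 14, 17, 24) = 24

24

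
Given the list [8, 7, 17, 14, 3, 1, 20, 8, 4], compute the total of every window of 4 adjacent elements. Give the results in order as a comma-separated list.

46, 41, 35, 38, 32, 33

8 7 17 14 → sum 46
7 17 14 3 → sum 41
17 14 3 1 → sum 35
14 3 1 20 → sum 38
3 1 20 8 → sum 32
1 20 8 4 → sum 33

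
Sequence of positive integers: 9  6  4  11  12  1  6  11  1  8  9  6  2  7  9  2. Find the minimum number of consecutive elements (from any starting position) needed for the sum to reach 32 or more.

Extend right; whenever the sum reaches 32, record the length and shrink from the left:
add 9: running sum 9 < 32
add 6: running sum 15 < 32
add 4: running sum 19 < 32
add 11: running sum 30 < 32
end 4: [6, 4, 11, 12] sum 33, len 4
end 5: [6, 4, 11, 12, 1] sum 34, len 5
end 6: [4, 11, 12, 1, 6] sum 34, len 5
end 7: [11, 12, 1, 6, 11] sum 41, len 5
end 8: [11, 12, 1, 6, 11, 1] sum 42, len 6
end 9: [12, 1, 6, 11, 1, 8] sum 39, len 6
end 10: [6, 11, 1, 8, 9] sum 35, len 5
end 11: [11, 1, 8, 9, 6] sum 35, len 5
end 12: [11, 1, 8, 9, 6, 2] sum 37, len 6
end 13: [8, 9, 6, 2, 7] sum 32, len 5
end 14: [9, 6, 2, 7, 9] sum 33, len 5
end 15: [9, 6, 2, 7, 9, 2] sum 35, len 6
Shortest qualifying length: 4.

4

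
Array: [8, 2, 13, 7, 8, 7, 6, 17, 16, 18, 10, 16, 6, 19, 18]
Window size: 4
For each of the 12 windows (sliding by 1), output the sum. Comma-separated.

30, 30, 35, 28, 38, 46, 57, 61, 60, 50, 51, 59

Sliding a size-4 window across the 15 values:
8 2 13 7 → sum 30
2 13 7 8 → sum 30
13 7 8 7 → sum 35
7 8 7 6 → sum 28
8 7 6 17 → sum 38
7 6 17 16 → sum 46
6 17 16 18 → sum 57
17 16 18 10 → sum 61
16 18 10 16 → sum 60
18 10 16 6 → sum 50
10 16 6 19 → sum 51
16 6 19 18 → sum 59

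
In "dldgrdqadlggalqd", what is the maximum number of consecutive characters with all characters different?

5

add d: [d] len 1
add l: [d, l] len 2
add d (repeat d, move left end past it): [l, d] len 2
add g: [l, d, g] len 3
add r: [l, d, g, r] len 4
add d (repeat d, move left end past it): [g, r, d] len 3
add q: [g, r, d, q] len 4
add a: [g, r, d, q, a] len 5
add d (repeat d, move left end past it): [q, a, d] len 3
add l: [q, a, d, l] len 4
add g: [q, a, d, l, g] len 5
add g (repeat g, move left end past it): [g] len 1
add a: [g, a] len 2
add l: [g, a, l] len 3
add q: [g, a, l, q] len 4
add d: [g, a, l, q, d] len 5
Longest all-distinct length: 5.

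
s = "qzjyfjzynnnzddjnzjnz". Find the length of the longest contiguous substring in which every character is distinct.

add q: [q] len 1
add z: [q, z] len 2
add j: [q, z, j] len 3
add y: [q, z, j, y] len 4
add f: [q, z, j, y, f] len 5
add j (repeat j, move left end past it): [y, f, j] len 3
add z: [y, f, j, z] len 4
add y (repeat y, move left end past it): [f, j, z, y] len 4
add n: [f, j, z, y, n] len 5
add n (repeat n, move left end past it): [n] len 1
add n (repeat n, move left end past it): [n] len 1
add z: [n, z] len 2
add d: [n, z, d] len 3
add d (repeat d, move left end past it): [d] len 1
add j: [d, j] len 2
add n: [d, j, n] len 3
add z: [d, j, n, z] len 4
add j (repeat j, move left end past it): [n, z, j] len 3
add n (repeat n, move left end past it): [z, j, n] len 3
add z (repeat z, move left end past it): [j, n, z] len 3
Longest all-distinct length: 5.

5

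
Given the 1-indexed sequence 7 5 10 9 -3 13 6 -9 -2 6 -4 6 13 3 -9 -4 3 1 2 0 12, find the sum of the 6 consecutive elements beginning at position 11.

Elements at indices 11..16: -4, 6, 13, 3, -9, -4
sum(-4, 6, 13, 3, -9, -4) = 5

5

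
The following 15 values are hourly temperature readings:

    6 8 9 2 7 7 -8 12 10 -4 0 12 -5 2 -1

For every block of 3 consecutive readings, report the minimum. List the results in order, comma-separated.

6, 2, 2, 2, -8, -8, -8, -4, -4, -4, -5, -5, -5

[6, 8, 9] → min 6
[8, 9, 2] → min 2
[9, 2, 7] → min 2
[2, 7, 7] → min 2
[7, 7, -8] → min -8
[7, -8, 12] → min -8
[-8, 12, 10] → min -8
[12, 10, -4] → min -4
[10, -4, 0] → min -4
[-4, 0, 12] → min -4
[0, 12, -5] → min -5
[12, -5, 2] → min -5
[-5, 2, -1] → min -5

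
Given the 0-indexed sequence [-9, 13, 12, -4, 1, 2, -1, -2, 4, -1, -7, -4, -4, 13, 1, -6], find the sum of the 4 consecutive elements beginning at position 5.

Elements at indices 5..8: 2, -1, -2, 4
sum(2, -1, -2, 4) = 3

3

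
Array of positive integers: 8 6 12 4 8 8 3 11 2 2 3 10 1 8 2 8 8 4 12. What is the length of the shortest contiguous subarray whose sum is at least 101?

17

add 8: running sum 8 < 101
add 6: running sum 14 < 101
add 12: running sum 26 < 101
add 4: running sum 30 < 101
add 8: running sum 38 < 101
add 8: running sum 46 < 101
add 3: running sum 49 < 101
add 11: running sum 60 < 101
add 2: running sum 62 < 101
add 2: running sum 64 < 101
add 3: running sum 67 < 101
add 10: running sum 77 < 101
add 1: running sum 78 < 101
add 8: running sum 86 < 101
add 2: running sum 88 < 101
add 8: running sum 96 < 101
add 8: shortest ending here [8, 6, 12, 4, 8, 8, 3, 11, 2, 2, 3, 10, 1, 8, 2, 8, 8] sum 104, len 17
add 4: shortest ending here [8, 6, 12, 4, 8, 8, 3, 11, 2, 2, 3, 10, 1, 8, 2, 8, 8, 4] sum 108, len 18
add 12: shortest ending here [12, 4, 8, 8, 3, 11, 2, 2, 3, 10, 1, 8, 2, 8, 8, 4, 12] sum 106, len 17
Shortest qualifying length: 17.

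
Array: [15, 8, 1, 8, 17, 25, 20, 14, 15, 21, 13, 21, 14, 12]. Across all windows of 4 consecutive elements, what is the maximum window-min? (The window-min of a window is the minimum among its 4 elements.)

15 8 1 8 → min 1
8 1 8 17 → min 1
1 8 17 25 → min 1
8 17 25 20 → min 8
17 25 20 14 → min 14
25 20 14 15 → min 14
20 14 15 21 → min 14
14 15 21 13 → min 13
15 21 13 21 → min 13
21 13 21 14 → min 13
13 21 14 12 → min 12
Maximum of these is 14.

14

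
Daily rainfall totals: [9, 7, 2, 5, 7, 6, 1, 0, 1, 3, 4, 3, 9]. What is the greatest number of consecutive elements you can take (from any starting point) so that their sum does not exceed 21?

add 9: [9] sum 9, len 1
add 7: [9, 7] sum 16, len 2
add 2: [9, 7, 2] sum 18, len 3
add 5: [7, 2, 5] sum 14, len 3
add 7: [7, 2, 5, 7] sum 21, len 4
add 6: [2, 5, 7, 6] sum 20, len 4
add 1: [2, 5, 7, 6, 1] sum 21, len 5
add 0: [2, 5, 7, 6, 1, 0] sum 21, len 6
add 1: [5, 7, 6, 1, 0, 1] sum 20, len 6
add 3: [7, 6, 1, 0, 1, 3] sum 18, len 6
add 4: [6, 1, 0, 1, 3, 4] sum 15, len 6
add 3: [6, 1, 0, 1, 3, 4, 3] sum 18, len 7
add 9: [1, 0, 1, 3, 4, 3, 9] sum 21, len 7
Longest length seen: 7.

7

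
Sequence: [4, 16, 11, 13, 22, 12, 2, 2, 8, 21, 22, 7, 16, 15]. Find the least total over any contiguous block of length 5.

[4, 16, 11, 13, 22] → sum 66
[16, 11, 13, 22, 12] → sum 74
[11, 13, 22, 12, 2] → sum 60
[13, 22, 12, 2, 2] → sum 51
[22, 12, 2, 2, 8] → sum 46
[12, 2, 2, 8, 21] → sum 45
[2, 2, 8, 21, 22] → sum 55
[2, 8, 21, 22, 7] → sum 60
[8, 21, 22, 7, 16] → sum 74
[21, 22, 7, 16, 15] → sum 81
Least of these is 45.

45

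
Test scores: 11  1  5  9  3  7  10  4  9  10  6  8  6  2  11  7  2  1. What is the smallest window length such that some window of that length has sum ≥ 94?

add 11: running sum 11 < 94
add 1: running sum 12 < 94
add 5: running sum 17 < 94
add 9: running sum 26 < 94
add 3: running sum 29 < 94
add 7: running sum 36 < 94
add 10: running sum 46 < 94
add 4: running sum 50 < 94
add 9: running sum 59 < 94
add 10: running sum 69 < 94
add 6: running sum 75 < 94
add 8: running sum 83 < 94
add 6: running sum 89 < 94
add 2: running sum 91 < 94
end 14: [11, 1, 5, 9, 3, 7, 10, 4, 9, 10, 6, 8, 6, 2, 11] sum 102, len 15
end 15: [5, 9, 3, 7, 10, 4, 9, 10, 6, 8, 6, 2, 11, 7] sum 97, len 14
end 16: [9, 3, 7, 10, 4, 9, 10, 6, 8, 6, 2, 11, 7, 2] sum 94, len 14
end 17: [9, 3, 7, 10, 4, 9, 10, 6, 8, 6, 2, 11, 7, 2, 1] sum 95, len 15
Shortest qualifying length: 14.

14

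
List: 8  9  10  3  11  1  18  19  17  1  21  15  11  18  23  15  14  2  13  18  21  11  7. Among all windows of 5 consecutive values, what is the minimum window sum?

34

[8, 9, 10, 3, 11] → sum 41
[9, 10, 3, 11, 1] → sum 34
[10, 3, 11, 1, 18] → sum 43
[3, 11, 1, 18, 19] → sum 52
[11, 1, 18, 19, 17] → sum 66
[1, 18, 19, 17, 1] → sum 56
[18, 19, 17, 1, 21] → sum 76
[19, 17, 1, 21, 15] → sum 73
[17, 1, 21, 15, 11] → sum 65
[1, 21, 15, 11, 18] → sum 66
[21, 15, 11, 18, 23] → sum 88
[15, 11, 18, 23, 15] → sum 82
[11, 18, 23, 15, 14] → sum 81
[18, 23, 15, 14, 2] → sum 72
[23, 15, 14, 2, 13] → sum 67
[15, 14, 2, 13, 18] → sum 62
[14, 2, 13, 18, 21] → sum 68
[2, 13, 18, 21, 11] → sum 65
[13, 18, 21, 11, 7] → sum 70
Minimum of these is 34.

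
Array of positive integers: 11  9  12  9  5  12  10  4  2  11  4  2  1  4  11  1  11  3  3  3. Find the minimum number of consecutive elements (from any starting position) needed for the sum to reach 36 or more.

4

add 11: running sum 11 < 36
add 9: running sum 20 < 36
add 12: running sum 32 < 36
add 9: shortest ending here [11, 9, 12, 9] sum 41, len 4
add 5: shortest ending here [11, 9, 12, 9, 5] sum 46, len 5
add 12: shortest ending here [12, 9, 5, 12] sum 38, len 4
add 10: shortest ending here [9, 5, 12, 10] sum 36, len 4
add 4: shortest ending here [9, 5, 12, 10, 4] sum 40, len 5
add 2: shortest ending here [9, 5, 12, 10, 4, 2] sum 42, len 6
add 11: shortest ending here [12, 10, 4, 2, 11] sum 39, len 5
add 4: shortest ending here [12, 10, 4, 2, 11, 4] sum 43, len 6
add 2: shortest ending here [12, 10, 4, 2, 11, 4, 2] sum 45, len 7
add 1: shortest ending here [12, 10, 4, 2, 11, 4, 2, 1] sum 46, len 8
add 4: shortest ending here [10, 4, 2, 11, 4, 2, 1, 4] sum 38, len 8
add 11: shortest ending here [4, 2, 11, 4, 2, 1, 4, 11] sum 39, len 8
add 1: shortest ending here [2, 11, 4, 2, 1, 4, 11, 1] sum 36, len 8
add 11: shortest ending here [11, 4, 2, 1, 4, 11, 1, 11] sum 45, len 8
add 3: shortest ending here [4, 2, 1, 4, 11, 1, 11, 3] sum 37, len 8
add 3: shortest ending here [2, 1, 4, 11, 1, 11, 3, 3] sum 36, len 8
add 3: shortest ending here [4, 11, 1, 11, 3, 3, 3] sum 36, len 7
Shortest qualifying length: 4.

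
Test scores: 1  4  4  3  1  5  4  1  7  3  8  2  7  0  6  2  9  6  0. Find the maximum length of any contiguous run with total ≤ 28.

[1] sum 1 len 1
[1, 4] sum 5 len 2
[1, 4, 4] sum 9 len 3
[1, 4, 4, 3] sum 12 len 4
[1, 4, 4, 3, 1] sum 13 len 5
[1, 4, 4, 3, 1, 5] sum 18 len 6
[1, 4, 4, 3, 1, 5, 4] sum 22 len 7
[1, 4, 4, 3, 1, 5, 4, 1] sum 23 len 8
[4, 3, 1, 5, 4, 1, 7] sum 25 len 7
[4, 3, 1, 5, 4, 1, 7, 3] sum 28 len 8
[5, 4, 1, 7, 3, 8] sum 28 len 6
[4, 1, 7, 3, 8, 2] sum 25 len 6
[1, 7, 3, 8, 2, 7] sum 28 len 6
[1, 7, 3, 8, 2, 7, 0] sum 28 len 7
[3, 8, 2, 7, 0, 6] sum 26 len 6
[3, 8, 2, 7, 0, 6, 2] sum 28 len 7
[2, 7, 0, 6, 2, 9] sum 26 len 6
[0, 6, 2, 9, 6] sum 23 len 5
[0, 6, 2, 9, 6, 0] sum 23 len 6
Longest length seen: 8.

8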